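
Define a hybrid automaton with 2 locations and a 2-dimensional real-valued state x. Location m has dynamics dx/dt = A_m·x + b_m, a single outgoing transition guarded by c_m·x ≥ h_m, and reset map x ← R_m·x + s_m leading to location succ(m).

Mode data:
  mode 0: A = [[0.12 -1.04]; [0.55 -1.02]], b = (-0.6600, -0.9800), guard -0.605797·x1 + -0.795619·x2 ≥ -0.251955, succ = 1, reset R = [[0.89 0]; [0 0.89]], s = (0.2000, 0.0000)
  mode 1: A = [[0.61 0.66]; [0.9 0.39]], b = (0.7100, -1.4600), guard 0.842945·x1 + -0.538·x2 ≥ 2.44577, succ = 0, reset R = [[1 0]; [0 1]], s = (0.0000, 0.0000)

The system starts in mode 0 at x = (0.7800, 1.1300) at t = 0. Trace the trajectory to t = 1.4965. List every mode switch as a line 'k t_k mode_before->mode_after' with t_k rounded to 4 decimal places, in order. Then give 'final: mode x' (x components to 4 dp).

Mode 0: guard c·x = -0.2520 hit at Δt = 0.5628 (t = 0.5628), x⁻ = (0.0284, 0.2951) → reset → x⁺ = (0.2253, 0.2626), jump to mode 1
Mode 1: flow for 0.9337 to horizon, guard not reached → x = (1.1552, -0.5949)

1 0.5628 0->1
final: 1 1.1552 -0.5949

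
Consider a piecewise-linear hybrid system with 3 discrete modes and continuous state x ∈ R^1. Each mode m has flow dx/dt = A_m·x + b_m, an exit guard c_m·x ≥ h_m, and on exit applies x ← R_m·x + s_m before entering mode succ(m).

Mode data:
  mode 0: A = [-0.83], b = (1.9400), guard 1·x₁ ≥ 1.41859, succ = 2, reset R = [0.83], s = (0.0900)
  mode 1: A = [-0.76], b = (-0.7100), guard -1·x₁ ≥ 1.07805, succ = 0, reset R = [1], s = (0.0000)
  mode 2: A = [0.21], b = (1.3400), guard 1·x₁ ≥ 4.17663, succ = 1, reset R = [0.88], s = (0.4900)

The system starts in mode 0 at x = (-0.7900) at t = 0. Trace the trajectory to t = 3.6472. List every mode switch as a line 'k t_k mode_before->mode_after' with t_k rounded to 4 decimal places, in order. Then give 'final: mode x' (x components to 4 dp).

1 1.4758 0->2
2 3.0108 2->1
final: 1 2.2098

Mode 0: guard c·x = 1.4186 hit at Δt = 1.4758 (t = 1.4758), x⁻ = (1.4186) → reset → x⁺ = (1.2674), jump to mode 2
Mode 2: guard c·x = 4.1766 hit at Δt = 1.5350 (t = 3.0108), x⁻ = (4.1766) → reset → x⁺ = (4.1654), jump to mode 1
Mode 1: flow for 0.6364 to horizon, guard not reached → x = (2.2098)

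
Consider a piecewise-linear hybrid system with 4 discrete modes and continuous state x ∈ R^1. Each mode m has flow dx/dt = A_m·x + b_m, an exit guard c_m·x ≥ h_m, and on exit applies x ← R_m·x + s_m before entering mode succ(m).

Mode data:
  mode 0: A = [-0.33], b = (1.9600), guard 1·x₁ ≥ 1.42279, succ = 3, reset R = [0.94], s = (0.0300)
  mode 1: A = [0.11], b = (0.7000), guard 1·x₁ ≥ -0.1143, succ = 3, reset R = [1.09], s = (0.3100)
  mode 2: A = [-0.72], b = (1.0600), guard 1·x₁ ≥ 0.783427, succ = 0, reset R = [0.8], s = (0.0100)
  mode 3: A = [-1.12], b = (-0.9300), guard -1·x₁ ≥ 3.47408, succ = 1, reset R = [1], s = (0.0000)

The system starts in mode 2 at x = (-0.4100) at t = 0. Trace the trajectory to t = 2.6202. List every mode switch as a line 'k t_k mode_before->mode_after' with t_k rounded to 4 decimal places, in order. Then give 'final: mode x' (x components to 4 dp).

1 1.3962 2->0
2 1.8824 0->3
final: 3 0.1315

Mode 2: guard c·x = 0.7834 hit at Δt = 1.3962 (t = 1.3962), x⁻ = (0.7834) → reset → x⁺ = (0.6367), jump to mode 0
Mode 0: guard c·x = 1.4228 hit at Δt = 0.4862 (t = 1.8824), x⁻ = (1.4228) → reset → x⁺ = (1.3674), jump to mode 3
Mode 3: flow for 0.7378 to horizon, guard not reached → x = (0.1315)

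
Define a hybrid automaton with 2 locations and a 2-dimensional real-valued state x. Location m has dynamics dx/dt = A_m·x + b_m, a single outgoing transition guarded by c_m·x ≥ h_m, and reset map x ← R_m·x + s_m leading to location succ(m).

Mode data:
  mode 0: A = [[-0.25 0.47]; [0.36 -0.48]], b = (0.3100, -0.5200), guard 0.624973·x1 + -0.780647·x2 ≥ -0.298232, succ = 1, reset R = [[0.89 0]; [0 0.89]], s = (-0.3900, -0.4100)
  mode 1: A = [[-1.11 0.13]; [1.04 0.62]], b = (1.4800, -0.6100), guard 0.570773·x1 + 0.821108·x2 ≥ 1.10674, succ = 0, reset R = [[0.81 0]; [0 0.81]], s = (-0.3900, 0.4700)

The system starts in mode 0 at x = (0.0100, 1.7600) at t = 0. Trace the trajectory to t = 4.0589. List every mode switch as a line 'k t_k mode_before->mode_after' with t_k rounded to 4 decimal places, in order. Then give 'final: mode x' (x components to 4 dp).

1 0.8218 0->1
2 1.6412 1->0
3 1.9276 0->1
4 3.0670 1->0
5 3.2730 0->1
final: 1 0.8442 0.4416

Mode 0: guard c·x = -0.2982 hit at Δt = 0.8218 (t = 0.8218), x⁻ = (0.6885, 0.9332) → reset → x⁺ = (0.2228, 0.4206), jump to mode 1
Mode 1: guard c·x = 1.1067 hit at Δt = 0.8194 (t = 1.6412), x⁻ = (0.9228, 0.7064) → reset → x⁺ = (0.3575, 1.0422), jump to mode 0
Mode 0: guard c·x = -0.2982 hit at Δt = 0.2864 (t = 1.9276), x⁻ = (0.5382, 0.8129) → reset → x⁺ = (0.0890, 0.3135), jump to mode 1
Mode 1: guard c·x = 1.1067 hit at Δt = 1.1395 (t = 3.0670), x⁻ = (1.0162, 0.6415) → reset → x⁺ = (0.4331, 0.9896), jump to mode 0
Mode 0: guard c·x = -0.2982 hit at Δt = 0.2060 (t = 3.2730), x⁻ = (0.5592, 0.8297) → reset → x⁺ = (0.1077, 0.3284), jump to mode 1
Mode 1: flow for 0.7859 to horizon, guard not reached → x = (0.8442, 0.4416)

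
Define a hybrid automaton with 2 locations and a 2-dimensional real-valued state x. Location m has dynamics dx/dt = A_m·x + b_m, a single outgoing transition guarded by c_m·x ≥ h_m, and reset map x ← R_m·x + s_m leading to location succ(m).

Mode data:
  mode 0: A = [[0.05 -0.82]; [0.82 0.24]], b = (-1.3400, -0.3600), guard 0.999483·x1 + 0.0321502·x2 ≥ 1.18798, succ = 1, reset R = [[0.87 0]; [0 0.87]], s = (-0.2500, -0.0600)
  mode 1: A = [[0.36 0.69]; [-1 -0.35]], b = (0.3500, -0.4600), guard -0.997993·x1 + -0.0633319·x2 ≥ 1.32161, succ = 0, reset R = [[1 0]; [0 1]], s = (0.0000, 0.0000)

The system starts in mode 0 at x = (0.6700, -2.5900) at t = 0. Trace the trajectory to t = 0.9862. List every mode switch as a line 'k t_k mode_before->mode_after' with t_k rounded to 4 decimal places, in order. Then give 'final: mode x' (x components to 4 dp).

Mode 0: guard c·x = 1.1880 hit at Δt = 0.6654 (t = 0.6654), x⁻ = (1.2765, -2.7321) → reset → x⁺ = (0.8605, -2.4369), jump to mode 1
Mode 1: flow for 0.3208 to horizon, guard not reached → x = (0.5005, -2.5247)

1 0.6654 0->1
final: 1 0.5005 -2.5247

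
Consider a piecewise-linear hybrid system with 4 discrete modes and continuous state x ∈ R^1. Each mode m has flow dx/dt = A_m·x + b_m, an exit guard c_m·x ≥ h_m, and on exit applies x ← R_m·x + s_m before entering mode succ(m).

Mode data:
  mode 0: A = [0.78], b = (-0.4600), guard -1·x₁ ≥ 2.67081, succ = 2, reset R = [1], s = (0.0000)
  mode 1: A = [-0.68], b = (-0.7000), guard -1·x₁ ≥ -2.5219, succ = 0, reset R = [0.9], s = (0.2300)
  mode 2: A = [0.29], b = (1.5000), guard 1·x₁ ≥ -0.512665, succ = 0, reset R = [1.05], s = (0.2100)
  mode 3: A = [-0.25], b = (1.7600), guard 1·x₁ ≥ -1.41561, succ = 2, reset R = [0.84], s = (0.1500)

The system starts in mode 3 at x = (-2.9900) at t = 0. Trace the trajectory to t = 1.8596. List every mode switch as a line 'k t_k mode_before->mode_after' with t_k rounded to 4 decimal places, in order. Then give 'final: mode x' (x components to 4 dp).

1 0.6830 3->2
2 1.0964 2->0
final: 0 -1.0752

Mode 3: guard c·x = -1.4156 hit at Δt = 0.6830 (t = 0.6830), x⁻ = (-1.4156) → reset → x⁺ = (-1.0391), jump to mode 2
Mode 2: guard c·x = -0.5127 hit at Δt = 0.4134 (t = 1.0964), x⁻ = (-0.5127) → reset → x⁺ = (-0.3283), jump to mode 0
Mode 0: flow for 0.7632 to horizon, guard not reached → x = (-1.0752)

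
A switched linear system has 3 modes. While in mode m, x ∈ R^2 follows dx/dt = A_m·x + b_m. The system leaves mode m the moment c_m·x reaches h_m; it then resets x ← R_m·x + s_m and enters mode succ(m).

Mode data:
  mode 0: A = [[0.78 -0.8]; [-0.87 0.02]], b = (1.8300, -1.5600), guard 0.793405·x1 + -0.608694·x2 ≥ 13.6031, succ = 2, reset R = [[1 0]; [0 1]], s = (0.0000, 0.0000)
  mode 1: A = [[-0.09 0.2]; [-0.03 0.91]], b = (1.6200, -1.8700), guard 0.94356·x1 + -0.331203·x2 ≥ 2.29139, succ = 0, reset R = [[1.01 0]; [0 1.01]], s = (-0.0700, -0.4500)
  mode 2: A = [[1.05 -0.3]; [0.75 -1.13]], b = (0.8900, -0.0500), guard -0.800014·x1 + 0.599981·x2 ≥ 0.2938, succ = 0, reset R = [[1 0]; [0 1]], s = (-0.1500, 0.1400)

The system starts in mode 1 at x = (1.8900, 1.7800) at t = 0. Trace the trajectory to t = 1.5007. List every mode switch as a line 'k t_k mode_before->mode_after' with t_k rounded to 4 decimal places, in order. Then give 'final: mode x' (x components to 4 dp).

1 0.6172 1->0
final: 0 9.1393 -4.4432

Mode 1: guard c·x = 2.2914 hit at Δt = 0.6172 (t = 0.6172), x⁻ = (2.9598, 1.5136) → reset → x⁺ = (2.9194, 1.0788), jump to mode 0
Mode 0: flow for 0.8835 to horizon, guard not reached → x = (9.1393, -4.4432)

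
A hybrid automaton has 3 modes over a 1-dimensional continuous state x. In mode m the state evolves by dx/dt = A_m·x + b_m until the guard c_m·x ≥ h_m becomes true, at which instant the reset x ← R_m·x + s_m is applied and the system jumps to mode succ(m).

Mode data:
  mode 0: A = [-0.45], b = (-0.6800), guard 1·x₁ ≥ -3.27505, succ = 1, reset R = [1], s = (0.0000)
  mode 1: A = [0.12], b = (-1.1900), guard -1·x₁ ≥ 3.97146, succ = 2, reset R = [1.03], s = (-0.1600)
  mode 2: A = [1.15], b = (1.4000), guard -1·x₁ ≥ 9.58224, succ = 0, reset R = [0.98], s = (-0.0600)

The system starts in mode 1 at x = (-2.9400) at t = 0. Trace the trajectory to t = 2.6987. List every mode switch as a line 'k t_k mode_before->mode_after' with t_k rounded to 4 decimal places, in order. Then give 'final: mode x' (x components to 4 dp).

Mode 1: guard c·x = 3.9715 hit at Δt = 0.6431 (t = 0.6431), x⁻ = (-3.9715) → reset → x⁺ = (-4.2506), jump to mode 2
Mode 2: guard c·x = 9.5822 hit at Δt = 0.8821 (t = 1.5252), x⁻ = (-9.5822) → reset → x⁺ = (-9.4506), jump to mode 0
Mode 0: flow for 1.1735 to horizon, guard not reached → x = (-6.1933)

1 0.6431 1->2
2 1.5252 2->0
final: 0 -6.1933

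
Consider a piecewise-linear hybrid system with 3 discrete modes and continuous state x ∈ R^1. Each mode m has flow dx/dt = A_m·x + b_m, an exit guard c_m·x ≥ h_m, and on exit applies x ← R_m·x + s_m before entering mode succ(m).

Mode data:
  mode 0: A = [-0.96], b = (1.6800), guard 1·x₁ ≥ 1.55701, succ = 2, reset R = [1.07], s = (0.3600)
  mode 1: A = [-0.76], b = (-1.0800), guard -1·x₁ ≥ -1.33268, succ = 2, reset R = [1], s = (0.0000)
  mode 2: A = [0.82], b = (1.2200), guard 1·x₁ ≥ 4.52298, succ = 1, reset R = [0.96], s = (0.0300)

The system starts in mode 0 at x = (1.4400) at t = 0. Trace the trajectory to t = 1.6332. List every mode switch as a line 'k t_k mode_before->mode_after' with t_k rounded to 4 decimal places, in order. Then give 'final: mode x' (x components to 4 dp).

Mode 0: guard c·x = 1.5570 hit at Δt = 0.4937 (t = 0.4937), x⁻ = (1.5570) → reset → x⁺ = (2.0260), jump to mode 2
Mode 2: guard c·x = 4.5230 hit at Δt = 0.6547 (t = 1.1484), x⁻ = (4.5230) → reset → x⁺ = (4.3721), jump to mode 1
Mode 1: flow for 0.4848 to horizon, guard not reached → x = (2.5866)

1 0.4937 0->2
2 1.1484 2->1
final: 1 2.5866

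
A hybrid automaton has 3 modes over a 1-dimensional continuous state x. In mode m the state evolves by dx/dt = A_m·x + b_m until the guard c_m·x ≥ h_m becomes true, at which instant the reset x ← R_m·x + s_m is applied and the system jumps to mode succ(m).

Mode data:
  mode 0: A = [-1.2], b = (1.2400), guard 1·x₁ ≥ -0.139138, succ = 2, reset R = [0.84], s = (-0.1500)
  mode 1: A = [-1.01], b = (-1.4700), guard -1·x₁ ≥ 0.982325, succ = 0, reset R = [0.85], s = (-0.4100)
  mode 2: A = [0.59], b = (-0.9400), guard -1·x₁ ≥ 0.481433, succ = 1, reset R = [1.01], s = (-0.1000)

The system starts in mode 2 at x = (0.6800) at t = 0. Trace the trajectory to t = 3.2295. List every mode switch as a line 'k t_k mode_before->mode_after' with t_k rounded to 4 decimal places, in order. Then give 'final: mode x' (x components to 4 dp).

1 1.3908 2->1
2 1.9930 1->0
3 2.5466 0->2
4 2.7316 2->1
final: 1 -0.9298

Mode 2: guard c·x = 0.4814 hit at Δt = 1.3908 (t = 1.3908), x⁻ = (-0.4814) → reset → x⁺ = (-0.5862), jump to mode 1
Mode 1: guard c·x = 0.9823 hit at Δt = 0.6022 (t = 1.9930), x⁻ = (-0.9823) → reset → x⁺ = (-1.2450), jump to mode 0
Mode 0: guard c·x = -0.1391 hit at Δt = 0.5536 (t = 2.5466), x⁻ = (-0.1391) → reset → x⁺ = (-0.2669), jump to mode 2
Mode 2: guard c·x = 0.4814 hit at Δt = 0.1850 (t = 2.7316), x⁻ = (-0.4814) → reset → x⁺ = (-0.5862), jump to mode 1
Mode 1: flow for 0.4979 to horizon, guard not reached → x = (-0.9298)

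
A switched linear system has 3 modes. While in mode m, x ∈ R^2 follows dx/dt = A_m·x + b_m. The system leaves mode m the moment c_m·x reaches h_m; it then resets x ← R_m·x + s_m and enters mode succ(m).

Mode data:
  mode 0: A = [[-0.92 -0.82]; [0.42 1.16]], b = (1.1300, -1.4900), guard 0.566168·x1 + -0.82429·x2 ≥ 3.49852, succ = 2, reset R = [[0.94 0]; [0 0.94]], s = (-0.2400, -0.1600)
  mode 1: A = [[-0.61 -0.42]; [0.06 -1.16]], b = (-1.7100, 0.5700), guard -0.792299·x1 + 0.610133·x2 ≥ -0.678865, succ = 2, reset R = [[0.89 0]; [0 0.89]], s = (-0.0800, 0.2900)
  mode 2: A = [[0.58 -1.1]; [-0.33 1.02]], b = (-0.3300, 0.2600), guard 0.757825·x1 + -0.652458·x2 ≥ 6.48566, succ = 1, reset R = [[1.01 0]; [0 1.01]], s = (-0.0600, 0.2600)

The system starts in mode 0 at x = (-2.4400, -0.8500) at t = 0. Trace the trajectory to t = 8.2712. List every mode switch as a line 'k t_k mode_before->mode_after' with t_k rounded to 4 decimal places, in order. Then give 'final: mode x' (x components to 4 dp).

1 0.6908 0->2
2 1.1697 2->1
3 2.6957 1->2
4 5.6051 2->1
5 7.1498 1->2
final: 2 -0.0357 0.7845

Mode 0: guard c·x = 3.4985 hit at Δt = 0.6908 (t = 0.6908), x⁻ = (0.3170, -4.0266) → reset → x⁺ = (0.0580, -3.9450), jump to mode 2
Mode 2: guard c·x = 6.4857 hit at Δt = 0.4789 (t = 1.1697), x⁻ = (2.9486, -6.5155) → reset → x⁺ = (2.9181, -6.3207), jump to mode 1
Mode 1: guard c·x = -0.6789 hit at Δt = 1.5260 (t = 2.6957), x⁻ = (0.3868, -0.6103) → reset → x⁺ = (0.2643, -0.2532), jump to mode 2
Mode 2: guard c·x = 6.4857 hit at Δt = 2.9094 (t = 5.6051), x⁻ = (5.0771, -4.0433) → reset → x⁺ = (5.0679, -3.8238), jump to mode 1
Mode 1: guard c·x = -0.6789 hit at Δt = 1.5447 (t = 7.1498), x⁻ = (0.7527, -0.1352) → reset → x⁺ = (0.5899, 0.1697), jump to mode 2
Mode 2: flow for 1.1214 to horizon, guard not reached → x = (-0.0357, 0.7845)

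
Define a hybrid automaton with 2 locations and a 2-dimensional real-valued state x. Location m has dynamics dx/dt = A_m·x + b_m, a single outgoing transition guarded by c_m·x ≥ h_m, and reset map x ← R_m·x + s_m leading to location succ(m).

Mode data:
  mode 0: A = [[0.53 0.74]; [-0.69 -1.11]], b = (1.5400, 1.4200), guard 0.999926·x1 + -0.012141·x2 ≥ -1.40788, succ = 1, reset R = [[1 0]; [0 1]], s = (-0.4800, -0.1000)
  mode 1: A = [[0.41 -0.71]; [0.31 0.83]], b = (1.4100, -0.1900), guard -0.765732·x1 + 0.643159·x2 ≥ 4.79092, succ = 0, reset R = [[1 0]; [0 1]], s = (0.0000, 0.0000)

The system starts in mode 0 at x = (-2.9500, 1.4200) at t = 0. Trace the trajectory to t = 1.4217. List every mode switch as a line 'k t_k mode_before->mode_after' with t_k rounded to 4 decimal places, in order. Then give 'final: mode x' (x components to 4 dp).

1 0.8869 0->1
final: 1 -2.4655 2.6494

Mode 0: guard c·x = -1.4079 hit at Δt = 0.8869 (t = 0.8869), x⁻ = (-1.3817, 2.1645) → reset → x⁺ = (-1.8617, 2.0645), jump to mode 1
Mode 1: flow for 0.5348 to horizon, guard not reached → x = (-2.4655, 2.6494)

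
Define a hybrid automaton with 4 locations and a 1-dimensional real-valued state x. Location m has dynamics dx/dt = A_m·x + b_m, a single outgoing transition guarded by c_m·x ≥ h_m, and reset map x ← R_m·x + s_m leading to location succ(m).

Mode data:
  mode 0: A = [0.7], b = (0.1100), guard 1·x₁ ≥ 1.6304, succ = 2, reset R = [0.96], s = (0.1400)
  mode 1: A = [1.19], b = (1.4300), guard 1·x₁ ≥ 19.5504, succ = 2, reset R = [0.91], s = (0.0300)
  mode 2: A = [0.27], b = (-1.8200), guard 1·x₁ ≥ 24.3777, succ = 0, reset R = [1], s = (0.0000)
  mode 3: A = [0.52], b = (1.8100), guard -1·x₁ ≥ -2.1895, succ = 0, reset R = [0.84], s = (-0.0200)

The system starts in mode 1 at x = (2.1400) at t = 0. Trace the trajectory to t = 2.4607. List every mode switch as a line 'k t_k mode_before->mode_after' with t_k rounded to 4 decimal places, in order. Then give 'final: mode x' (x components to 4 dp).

1 1.5346 1->2
final: 2 20.9686

Mode 1: guard c·x = 19.5504 hit at Δt = 1.5346 (t = 1.5346), x⁻ = (19.5504) → reset → x⁺ = (17.8209), jump to mode 2
Mode 2: flow for 0.9261 to horizon, guard not reached → x = (20.9686)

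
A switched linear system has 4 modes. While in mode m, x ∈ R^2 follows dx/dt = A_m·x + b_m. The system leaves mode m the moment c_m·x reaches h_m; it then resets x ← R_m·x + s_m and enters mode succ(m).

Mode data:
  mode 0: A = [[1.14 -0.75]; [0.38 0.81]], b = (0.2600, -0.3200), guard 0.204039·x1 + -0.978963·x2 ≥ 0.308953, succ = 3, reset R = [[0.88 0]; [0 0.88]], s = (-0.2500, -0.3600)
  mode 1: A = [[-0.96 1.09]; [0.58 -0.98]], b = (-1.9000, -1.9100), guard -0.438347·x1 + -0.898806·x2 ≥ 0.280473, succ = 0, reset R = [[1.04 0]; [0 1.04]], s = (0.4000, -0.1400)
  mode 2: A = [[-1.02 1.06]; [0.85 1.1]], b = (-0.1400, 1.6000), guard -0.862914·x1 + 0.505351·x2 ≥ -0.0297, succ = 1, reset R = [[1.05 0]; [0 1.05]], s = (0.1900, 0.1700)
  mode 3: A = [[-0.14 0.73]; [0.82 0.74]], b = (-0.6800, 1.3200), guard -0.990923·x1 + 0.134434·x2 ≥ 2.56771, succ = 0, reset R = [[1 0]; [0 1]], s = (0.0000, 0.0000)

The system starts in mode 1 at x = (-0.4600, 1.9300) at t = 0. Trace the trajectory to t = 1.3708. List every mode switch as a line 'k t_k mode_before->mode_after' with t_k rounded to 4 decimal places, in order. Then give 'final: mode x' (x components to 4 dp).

Mode 1: guard c·x = 0.2805 hit at Δt = 0.6120 (t = 0.6120), x⁻ = (-0.7261, 0.0421) → reset → x⁺ = (-0.3552, -0.0962), jump to mode 0
Mode 0: guard c·x = 0.3090 hit at Δt = 0.4512 (t = 1.0632), x⁻ = (-0.3431, -0.3871) → reset → x⁺ = (-0.5519, -0.7006), jump to mode 3
Mode 3: flow for 0.3076 to horizon, guard not reached → x = (-0.8778, -0.6252)

1 0.6120 1->0
2 1.0632 0->3
final: 3 -0.8778 -0.6252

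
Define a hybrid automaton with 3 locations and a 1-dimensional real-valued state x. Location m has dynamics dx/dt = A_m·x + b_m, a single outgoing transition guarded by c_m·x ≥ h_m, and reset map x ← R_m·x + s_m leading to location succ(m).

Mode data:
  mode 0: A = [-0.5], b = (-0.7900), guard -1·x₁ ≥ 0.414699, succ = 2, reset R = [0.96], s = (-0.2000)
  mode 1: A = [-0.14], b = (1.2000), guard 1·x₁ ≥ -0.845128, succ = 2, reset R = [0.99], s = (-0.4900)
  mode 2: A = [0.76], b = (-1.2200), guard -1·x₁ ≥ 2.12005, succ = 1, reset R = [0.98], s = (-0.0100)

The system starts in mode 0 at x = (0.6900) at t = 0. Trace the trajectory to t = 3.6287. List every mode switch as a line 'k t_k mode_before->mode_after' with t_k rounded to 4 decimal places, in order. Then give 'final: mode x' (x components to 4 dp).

Mode 0: guard c·x = 0.4147 hit at Δt = 1.3336 (t = 1.3336), x⁻ = (-0.4147) → reset → x⁺ = (-0.5981), jump to mode 2
Mode 2: guard c·x = 2.1200 hit at Δt = 0.6910 (t = 2.0246), x⁻ = (-2.1200) → reset → x⁺ = (-2.0876), jump to mode 1
Mode 1: guard c·x = -0.8451 hit at Δt = 0.8853 (t = 2.9099), x⁻ = (-0.8451) → reset → x⁺ = (-1.3267), jump to mode 2
Mode 2: guard c·x = 2.1200 hit at Δt = 0.3151 (t = 3.2250), x⁻ = (-2.1200) → reset → x⁺ = (-2.0876), jump to mode 1
Mode 1: flow for 0.4037 to horizon, guard not reached → x = (-1.5020)

1 1.3336 0->2
2 2.0246 2->1
3 2.9099 1->2
4 3.2250 2->1
final: 1 -1.5020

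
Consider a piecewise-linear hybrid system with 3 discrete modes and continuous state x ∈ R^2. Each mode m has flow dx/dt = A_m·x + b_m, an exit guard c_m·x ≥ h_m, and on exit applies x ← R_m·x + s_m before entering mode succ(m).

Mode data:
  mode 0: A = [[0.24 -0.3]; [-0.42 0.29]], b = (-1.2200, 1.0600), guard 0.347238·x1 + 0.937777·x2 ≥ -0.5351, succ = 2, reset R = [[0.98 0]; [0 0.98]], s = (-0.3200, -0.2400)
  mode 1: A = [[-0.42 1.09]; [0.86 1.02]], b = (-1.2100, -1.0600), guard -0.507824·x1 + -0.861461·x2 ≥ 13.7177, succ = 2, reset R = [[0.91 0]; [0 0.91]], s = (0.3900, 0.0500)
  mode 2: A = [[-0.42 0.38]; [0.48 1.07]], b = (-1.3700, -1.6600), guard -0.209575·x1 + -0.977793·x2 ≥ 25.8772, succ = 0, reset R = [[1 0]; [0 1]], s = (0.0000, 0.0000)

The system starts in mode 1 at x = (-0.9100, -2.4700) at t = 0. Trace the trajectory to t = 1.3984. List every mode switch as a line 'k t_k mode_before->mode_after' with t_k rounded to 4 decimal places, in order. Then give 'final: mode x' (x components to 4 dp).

1 0.9305 1->2
final: 2 -7.9007 -20.6883

Mode 1: guard c·x = 13.7177 hit at Δt = 0.9305 (t = 0.9305), x⁻ = (-6.8864, -11.8643) → reset → x⁺ = (-5.8766, -10.7465), jump to mode 2
Mode 2: flow for 0.4679 to horizon, guard not reached → x = (-7.9007, -20.6883)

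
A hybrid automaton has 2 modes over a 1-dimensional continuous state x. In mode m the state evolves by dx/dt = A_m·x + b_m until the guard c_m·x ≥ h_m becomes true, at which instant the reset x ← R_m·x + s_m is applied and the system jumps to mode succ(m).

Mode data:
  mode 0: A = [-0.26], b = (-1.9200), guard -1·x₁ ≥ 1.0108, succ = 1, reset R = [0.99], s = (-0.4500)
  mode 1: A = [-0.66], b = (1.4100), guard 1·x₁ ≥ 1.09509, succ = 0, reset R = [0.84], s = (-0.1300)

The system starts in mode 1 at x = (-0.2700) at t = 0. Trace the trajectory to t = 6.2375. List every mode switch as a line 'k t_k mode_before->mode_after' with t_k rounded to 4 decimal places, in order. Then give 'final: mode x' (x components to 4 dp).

1 1.2692 1->0
2 2.2262 0->1
3 4.1003 1->0
4 5.0573 0->1
final: 1 0.4903

Mode 1: guard c·x = 1.0951 hit at Δt = 1.2692 (t = 1.2692), x⁻ = (1.0951) → reset → x⁺ = (0.7899), jump to mode 0
Mode 0: guard c·x = 1.0108 hit at Δt = 0.9570 (t = 2.2262), x⁻ = (-1.0108) → reset → x⁺ = (-1.4507), jump to mode 1
Mode 1: guard c·x = 1.0951 hit at Δt = 1.8741 (t = 4.1003), x⁻ = (1.0951) → reset → x⁺ = (0.7899), jump to mode 0
Mode 0: guard c·x = 1.0108 hit at Δt = 0.9570 (t = 5.0573), x⁻ = (-1.0108) → reset → x⁺ = (-1.4507), jump to mode 1
Mode 1: flow for 1.1802 to horizon, guard not reached → x = (0.4903)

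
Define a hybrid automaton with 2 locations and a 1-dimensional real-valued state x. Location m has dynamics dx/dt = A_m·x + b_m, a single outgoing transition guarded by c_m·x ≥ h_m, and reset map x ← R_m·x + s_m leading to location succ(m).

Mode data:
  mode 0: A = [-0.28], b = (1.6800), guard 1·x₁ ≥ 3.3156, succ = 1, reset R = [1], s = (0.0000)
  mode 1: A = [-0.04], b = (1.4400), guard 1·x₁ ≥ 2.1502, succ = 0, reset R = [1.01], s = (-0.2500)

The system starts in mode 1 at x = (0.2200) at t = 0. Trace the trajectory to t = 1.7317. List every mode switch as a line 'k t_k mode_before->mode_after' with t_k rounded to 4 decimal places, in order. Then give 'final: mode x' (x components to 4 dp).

1 1.3864 1->0
final: 0 2.2975

Mode 1: guard c·x = 2.1502 hit at Δt = 1.3864 (t = 1.3864), x⁻ = (2.1502) → reset → x⁺ = (1.9217), jump to mode 0
Mode 0: flow for 0.3453 to horizon, guard not reached → x = (2.2975)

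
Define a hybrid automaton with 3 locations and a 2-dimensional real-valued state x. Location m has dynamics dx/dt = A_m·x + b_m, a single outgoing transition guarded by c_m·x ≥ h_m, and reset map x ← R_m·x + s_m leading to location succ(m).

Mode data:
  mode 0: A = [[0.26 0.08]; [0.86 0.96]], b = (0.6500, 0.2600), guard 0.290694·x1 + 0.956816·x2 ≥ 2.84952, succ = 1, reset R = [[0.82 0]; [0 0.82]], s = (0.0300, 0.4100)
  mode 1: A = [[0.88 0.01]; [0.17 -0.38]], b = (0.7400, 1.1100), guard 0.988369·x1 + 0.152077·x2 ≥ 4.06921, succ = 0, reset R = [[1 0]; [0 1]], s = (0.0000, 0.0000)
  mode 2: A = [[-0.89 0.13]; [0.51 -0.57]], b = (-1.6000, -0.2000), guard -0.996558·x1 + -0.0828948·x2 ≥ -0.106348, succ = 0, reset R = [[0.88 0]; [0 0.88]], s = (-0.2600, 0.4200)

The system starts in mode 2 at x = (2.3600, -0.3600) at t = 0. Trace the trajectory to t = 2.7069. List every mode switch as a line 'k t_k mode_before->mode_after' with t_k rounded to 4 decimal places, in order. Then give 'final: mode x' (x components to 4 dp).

Mode 2: guard c·x = -0.1063 hit at Δt = 0.8738 (t = 0.8738), x⁻ = (0.1073, -0.0073) → reset → x⁺ = (-0.1656, 0.4136), jump to mode 0
Mode 0: guard c·x = 2.8495 hit at Δt = 1.3259 (t = 2.1997), x⁻ = (0.9416, 2.6920) → reset → x⁺ = (0.8021, 2.6175), jump to mode 1
Mode 1: flow for 0.5072 to horizon, guard not reached → x = (1.7436, 2.7690)

1 0.8738 2->0
2 2.1997 0->1
final: 1 1.7436 2.7690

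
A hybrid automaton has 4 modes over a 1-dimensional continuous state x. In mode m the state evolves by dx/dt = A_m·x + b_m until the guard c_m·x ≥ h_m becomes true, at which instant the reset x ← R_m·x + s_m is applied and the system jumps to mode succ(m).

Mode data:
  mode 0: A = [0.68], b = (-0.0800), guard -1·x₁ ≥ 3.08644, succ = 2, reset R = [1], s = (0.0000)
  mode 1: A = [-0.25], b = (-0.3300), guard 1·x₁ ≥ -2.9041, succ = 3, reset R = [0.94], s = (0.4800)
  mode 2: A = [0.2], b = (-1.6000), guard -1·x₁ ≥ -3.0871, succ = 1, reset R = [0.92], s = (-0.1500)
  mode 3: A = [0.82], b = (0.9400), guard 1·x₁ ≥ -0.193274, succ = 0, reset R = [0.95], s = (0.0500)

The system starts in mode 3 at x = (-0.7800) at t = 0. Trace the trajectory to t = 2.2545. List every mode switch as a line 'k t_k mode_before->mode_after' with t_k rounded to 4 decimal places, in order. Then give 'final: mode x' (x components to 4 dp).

1 1.1660 3->0
final: 0 -0.4091

Mode 3: guard c·x = -0.1933 hit at Δt = 1.1660 (t = 1.1660), x⁻ = (-0.1933) → reset → x⁺ = (-0.1336), jump to mode 0
Mode 0: flow for 1.0885 to horizon, guard not reached → x = (-0.4091)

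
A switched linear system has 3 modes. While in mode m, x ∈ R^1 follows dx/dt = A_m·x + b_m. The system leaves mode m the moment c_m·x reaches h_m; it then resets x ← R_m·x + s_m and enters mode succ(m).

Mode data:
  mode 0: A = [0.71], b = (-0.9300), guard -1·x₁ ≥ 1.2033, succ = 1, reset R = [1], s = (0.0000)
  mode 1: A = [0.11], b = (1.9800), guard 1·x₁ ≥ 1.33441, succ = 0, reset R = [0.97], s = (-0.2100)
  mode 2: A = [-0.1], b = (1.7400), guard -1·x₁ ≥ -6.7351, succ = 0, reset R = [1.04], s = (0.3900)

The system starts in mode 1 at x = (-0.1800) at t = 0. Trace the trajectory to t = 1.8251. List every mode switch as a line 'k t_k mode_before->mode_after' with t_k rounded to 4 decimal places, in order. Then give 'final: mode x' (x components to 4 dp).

Mode 1: guard c·x = 1.3344 hit at Δt = 0.7415 (t = 0.7415), x⁻ = (1.3344) → reset → x⁺ = (1.0844), jump to mode 0
Mode 0: flow for 1.0836 to horizon, guard not reached → x = (0.8232)

1 0.7415 1->0
final: 0 0.8232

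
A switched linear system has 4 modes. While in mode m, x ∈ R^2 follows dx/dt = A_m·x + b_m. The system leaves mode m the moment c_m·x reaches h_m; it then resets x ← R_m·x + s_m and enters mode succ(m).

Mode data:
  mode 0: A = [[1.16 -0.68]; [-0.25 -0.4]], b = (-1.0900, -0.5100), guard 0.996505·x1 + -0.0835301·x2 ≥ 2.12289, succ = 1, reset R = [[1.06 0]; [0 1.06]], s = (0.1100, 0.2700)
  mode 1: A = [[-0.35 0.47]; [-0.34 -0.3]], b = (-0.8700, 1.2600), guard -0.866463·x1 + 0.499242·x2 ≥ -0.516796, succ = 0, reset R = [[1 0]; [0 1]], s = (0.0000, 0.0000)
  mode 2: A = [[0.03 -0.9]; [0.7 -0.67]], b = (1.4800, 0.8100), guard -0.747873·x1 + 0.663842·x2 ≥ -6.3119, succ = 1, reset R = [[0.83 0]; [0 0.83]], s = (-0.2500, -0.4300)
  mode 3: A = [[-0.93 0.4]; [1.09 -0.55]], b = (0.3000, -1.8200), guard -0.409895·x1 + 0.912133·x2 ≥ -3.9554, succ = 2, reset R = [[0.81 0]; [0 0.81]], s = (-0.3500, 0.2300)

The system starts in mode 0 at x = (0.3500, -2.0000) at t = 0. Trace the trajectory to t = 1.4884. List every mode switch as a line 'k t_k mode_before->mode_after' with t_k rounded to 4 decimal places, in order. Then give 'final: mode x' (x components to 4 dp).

1 1.1761 0->1
final: 1 1.4798 -1.4671

Mode 0: guard c·x = 2.1229 hit at Δt = 1.1761 (t = 1.1761), x⁻ = (1.9650, -1.9728) → reset → x⁺ = (2.1929, -1.8211), jump to mode 1
Mode 1: flow for 0.3123 to horizon, guard not reached → x = (1.4798, -1.4671)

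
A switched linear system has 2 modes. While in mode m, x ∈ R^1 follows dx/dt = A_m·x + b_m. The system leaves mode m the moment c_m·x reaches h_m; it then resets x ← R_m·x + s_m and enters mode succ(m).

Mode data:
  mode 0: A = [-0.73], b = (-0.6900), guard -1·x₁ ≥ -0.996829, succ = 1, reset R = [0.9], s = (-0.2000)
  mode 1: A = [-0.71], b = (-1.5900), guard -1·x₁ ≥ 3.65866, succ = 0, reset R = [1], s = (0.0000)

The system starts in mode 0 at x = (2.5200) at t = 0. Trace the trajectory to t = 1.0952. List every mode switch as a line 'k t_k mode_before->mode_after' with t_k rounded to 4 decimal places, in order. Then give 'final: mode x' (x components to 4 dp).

Mode 0: guard c·x = -0.9968 hit at Δt = 0.7932 (t = 0.7932), x⁻ = (0.9968) → reset → x⁺ = (0.6971), jump to mode 1
Mode 1: flow for 0.3020 to horizon, guard not reached → x = (0.1304)

1 0.7932 0->1
final: 1 0.1304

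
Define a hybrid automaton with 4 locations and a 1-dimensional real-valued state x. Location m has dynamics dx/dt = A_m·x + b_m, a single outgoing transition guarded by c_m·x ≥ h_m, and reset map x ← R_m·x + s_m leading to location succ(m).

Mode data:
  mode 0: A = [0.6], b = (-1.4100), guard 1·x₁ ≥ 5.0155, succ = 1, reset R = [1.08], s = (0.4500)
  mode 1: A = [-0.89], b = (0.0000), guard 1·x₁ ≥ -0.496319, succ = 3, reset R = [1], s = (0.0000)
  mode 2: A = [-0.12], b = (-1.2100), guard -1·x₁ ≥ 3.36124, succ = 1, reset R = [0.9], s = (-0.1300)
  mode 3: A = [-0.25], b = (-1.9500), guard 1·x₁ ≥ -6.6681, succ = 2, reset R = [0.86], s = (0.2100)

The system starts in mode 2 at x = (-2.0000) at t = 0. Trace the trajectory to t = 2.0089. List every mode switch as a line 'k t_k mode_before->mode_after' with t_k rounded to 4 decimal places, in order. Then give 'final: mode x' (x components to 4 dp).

Mode 2: guard c·x = 3.3612 hit at Δt = 1.5367 (t = 1.5367), x⁻ = (-3.3612) → reset → x⁺ = (-3.1551), jump to mode 1
Mode 1: flow for 0.4722 to horizon, guard not reached → x = (-2.0725)

1 1.5367 2->1
final: 1 -2.0725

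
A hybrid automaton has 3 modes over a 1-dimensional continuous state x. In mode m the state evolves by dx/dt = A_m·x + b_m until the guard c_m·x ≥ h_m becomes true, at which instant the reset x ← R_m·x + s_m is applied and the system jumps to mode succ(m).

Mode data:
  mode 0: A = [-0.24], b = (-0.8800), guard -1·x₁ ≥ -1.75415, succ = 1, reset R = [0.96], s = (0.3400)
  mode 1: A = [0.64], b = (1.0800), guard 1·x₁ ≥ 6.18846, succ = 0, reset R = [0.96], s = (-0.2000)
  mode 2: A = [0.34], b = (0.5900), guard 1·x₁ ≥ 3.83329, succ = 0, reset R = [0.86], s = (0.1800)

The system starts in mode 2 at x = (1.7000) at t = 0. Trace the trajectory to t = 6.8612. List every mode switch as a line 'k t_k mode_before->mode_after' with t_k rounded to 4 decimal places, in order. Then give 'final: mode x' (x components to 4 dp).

Mode 2: guard c·x = 3.8333 hit at Δt = 1.4207 (t = 1.4207), x⁻ = (3.8333) → reset → x⁺ = (3.4766), jump to mode 0
Mode 0: guard c·x = -1.7542 hit at Δt = 1.1497 (t = 2.5704), x⁻ = (1.7542) → reset → x⁺ = (2.0240), jump to mode 1
Mode 1: guard c·x = 6.1885 hit at Δt = 1.1756 (t = 3.7460), x⁻ = (6.1885) → reset → x⁺ = (5.7409), jump to mode 0
Mode 0: guard c·x = -1.7542 hit at Δt = 2.2970 (t = 6.0430), x⁻ = (1.7542) → reset → x⁺ = (2.0240), jump to mode 1
Mode 1: flow for 0.8182 to horizon, guard not reached → x = (4.5783)

1 1.4207 2->0
2 2.5704 0->1
3 3.7460 1->0
4 6.0430 0->1
final: 1 4.5783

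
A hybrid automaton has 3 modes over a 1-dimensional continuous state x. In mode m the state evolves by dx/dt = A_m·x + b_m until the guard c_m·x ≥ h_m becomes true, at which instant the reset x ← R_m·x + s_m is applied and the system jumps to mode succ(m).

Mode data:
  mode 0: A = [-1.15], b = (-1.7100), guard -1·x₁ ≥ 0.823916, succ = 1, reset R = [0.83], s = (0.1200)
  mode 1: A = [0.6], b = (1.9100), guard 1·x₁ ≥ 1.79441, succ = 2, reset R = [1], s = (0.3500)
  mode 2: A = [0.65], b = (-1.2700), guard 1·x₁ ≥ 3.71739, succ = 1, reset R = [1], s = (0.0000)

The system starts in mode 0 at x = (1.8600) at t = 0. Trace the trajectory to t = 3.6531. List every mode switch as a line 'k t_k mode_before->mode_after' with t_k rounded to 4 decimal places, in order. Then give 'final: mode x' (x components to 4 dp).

1 1.4078 0->1
2 2.4778 1->2
final: 2 2.3629

Mode 0: guard c·x = 0.8239 hit at Δt = 1.4078 (t = 1.4078), x⁻ = (-0.8239) → reset → x⁺ = (-0.5639), jump to mode 1
Mode 1: guard c·x = 1.7944 hit at Δt = 1.0700 (t = 2.4778), x⁻ = (1.7944) → reset → x⁺ = (2.1444), jump to mode 2
Mode 2: flow for 1.1753 to horizon, guard not reached → x = (2.3629)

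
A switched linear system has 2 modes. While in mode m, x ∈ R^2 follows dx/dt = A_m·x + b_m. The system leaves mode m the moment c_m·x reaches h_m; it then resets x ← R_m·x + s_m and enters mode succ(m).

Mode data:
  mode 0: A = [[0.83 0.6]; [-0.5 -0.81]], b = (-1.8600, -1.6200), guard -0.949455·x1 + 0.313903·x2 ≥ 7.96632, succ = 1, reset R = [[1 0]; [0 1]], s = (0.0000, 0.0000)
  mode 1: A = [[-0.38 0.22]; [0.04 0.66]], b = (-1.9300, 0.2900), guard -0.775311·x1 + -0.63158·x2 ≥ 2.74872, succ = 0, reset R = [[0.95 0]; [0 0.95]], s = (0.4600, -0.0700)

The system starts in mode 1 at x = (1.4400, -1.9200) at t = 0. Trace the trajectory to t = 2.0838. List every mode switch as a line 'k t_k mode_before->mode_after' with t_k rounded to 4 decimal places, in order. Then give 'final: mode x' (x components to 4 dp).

Mode 1: guard c·x = 2.7487 hit at Δt = 0.9407 (t = 0.9407), x⁻ = (-0.9567, -3.1777) → reset → x⁺ = (-0.4489, -3.0888), jump to mode 0
Mode 0: flow for 1.1431 to horizon, guard not reached → x = (-7.3794, -0.9323)

1 0.9407 1->0
final: 0 -7.3794 -0.9323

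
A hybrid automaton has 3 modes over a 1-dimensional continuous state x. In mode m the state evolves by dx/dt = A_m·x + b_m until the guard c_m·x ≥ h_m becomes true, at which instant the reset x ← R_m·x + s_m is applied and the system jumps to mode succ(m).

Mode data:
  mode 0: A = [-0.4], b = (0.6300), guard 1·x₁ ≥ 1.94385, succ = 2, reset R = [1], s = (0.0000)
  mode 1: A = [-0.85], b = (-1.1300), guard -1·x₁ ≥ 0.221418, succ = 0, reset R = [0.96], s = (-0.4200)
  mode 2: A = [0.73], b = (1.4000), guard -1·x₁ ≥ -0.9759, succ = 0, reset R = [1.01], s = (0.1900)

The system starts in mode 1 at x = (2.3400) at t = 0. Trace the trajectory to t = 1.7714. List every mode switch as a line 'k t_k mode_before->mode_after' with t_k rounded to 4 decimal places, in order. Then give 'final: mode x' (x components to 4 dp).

Mode 1: guard c·x = 0.2214 hit at Δt = 1.4088 (t = 1.4088), x⁻ = (-0.2214) → reset → x⁺ = (-0.6326), jump to mode 0
Mode 0: flow for 0.3626 to horizon, guard not reached → x = (-0.3345)

1 1.4088 1->0
final: 0 -0.3345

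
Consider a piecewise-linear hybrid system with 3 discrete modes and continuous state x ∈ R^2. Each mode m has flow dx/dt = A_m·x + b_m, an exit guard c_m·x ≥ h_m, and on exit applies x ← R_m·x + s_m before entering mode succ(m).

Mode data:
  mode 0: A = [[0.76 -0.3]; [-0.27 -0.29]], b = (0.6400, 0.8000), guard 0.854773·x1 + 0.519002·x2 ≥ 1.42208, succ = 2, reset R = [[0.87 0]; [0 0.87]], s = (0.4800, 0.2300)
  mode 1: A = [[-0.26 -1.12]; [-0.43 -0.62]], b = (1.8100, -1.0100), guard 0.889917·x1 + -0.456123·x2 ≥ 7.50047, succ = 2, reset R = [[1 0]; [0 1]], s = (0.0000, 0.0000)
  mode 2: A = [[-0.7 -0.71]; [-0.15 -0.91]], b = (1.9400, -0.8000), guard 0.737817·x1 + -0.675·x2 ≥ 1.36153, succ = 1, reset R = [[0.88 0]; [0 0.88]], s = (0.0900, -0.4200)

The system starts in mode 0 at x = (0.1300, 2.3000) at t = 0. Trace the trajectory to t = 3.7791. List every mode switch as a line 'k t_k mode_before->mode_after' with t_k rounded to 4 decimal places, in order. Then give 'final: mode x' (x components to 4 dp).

Mode 0: guard c·x = 1.4221 hit at Δt = 1.3112 (t = 1.3112), x⁻ = (0.2093, 2.3954) → reset → x⁺ = (0.6621, 2.3140), jump to mode 2
Mode 2: guard c·x = 1.3615 hit at Δt = 1.5084 (t = 2.8196), x⁻ = (1.6515, -0.2119) → reset → x⁺ = (1.5433, -0.6065), jump to mode 1
Mode 1: flow for 0.9595 to horizon, guard not reached → x = (3.9586, -1.9363)

1 1.3112 0->2
2 2.8196 2->1
final: 1 3.9586 -1.9363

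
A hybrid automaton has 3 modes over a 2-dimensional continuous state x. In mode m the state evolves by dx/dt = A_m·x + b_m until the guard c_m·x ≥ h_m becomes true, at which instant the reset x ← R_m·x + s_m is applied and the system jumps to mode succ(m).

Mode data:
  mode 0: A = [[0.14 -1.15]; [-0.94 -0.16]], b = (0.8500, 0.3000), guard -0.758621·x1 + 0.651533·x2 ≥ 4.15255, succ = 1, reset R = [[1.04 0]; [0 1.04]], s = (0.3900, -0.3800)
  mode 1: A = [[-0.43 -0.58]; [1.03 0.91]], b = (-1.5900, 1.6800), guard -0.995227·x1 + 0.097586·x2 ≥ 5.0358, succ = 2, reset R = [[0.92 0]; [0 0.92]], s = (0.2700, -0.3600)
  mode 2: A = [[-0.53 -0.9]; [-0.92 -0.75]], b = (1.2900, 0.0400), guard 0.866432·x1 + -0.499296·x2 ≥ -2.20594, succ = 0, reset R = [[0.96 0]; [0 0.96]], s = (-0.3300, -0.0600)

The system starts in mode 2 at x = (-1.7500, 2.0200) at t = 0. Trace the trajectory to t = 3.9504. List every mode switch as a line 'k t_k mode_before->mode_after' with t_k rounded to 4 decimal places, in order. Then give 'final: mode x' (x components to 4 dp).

1 1.1512 2->0
2 1.7176 0->1
3 2.7943 1->2
final: 2 -3.9364 4.0650

Mode 2: guard c·x = -2.2059 hit at Δt = 1.1512 (t = 1.1512), x⁻ = (-1.4070, 1.9766) → reset → x⁺ = (-1.6807, 1.8375), jump to mode 0
Mode 0: guard c·x = 4.1525 hit at Δt = 0.5664 (t = 1.7176), x⁻ = (-2.9149, 2.9795) → reset → x⁺ = (-2.6415, 2.7187), jump to mode 1
Mode 1: guard c·x = 5.0358 hit at Δt = 1.0767 (t = 2.7943), x⁻ = (-4.7013, 3.6572) → reset → x⁺ = (-4.0552, 3.0046), jump to mode 2
Mode 2: flow for 1.1561 to horizon, guard not reached → x = (-3.9364, 4.0650)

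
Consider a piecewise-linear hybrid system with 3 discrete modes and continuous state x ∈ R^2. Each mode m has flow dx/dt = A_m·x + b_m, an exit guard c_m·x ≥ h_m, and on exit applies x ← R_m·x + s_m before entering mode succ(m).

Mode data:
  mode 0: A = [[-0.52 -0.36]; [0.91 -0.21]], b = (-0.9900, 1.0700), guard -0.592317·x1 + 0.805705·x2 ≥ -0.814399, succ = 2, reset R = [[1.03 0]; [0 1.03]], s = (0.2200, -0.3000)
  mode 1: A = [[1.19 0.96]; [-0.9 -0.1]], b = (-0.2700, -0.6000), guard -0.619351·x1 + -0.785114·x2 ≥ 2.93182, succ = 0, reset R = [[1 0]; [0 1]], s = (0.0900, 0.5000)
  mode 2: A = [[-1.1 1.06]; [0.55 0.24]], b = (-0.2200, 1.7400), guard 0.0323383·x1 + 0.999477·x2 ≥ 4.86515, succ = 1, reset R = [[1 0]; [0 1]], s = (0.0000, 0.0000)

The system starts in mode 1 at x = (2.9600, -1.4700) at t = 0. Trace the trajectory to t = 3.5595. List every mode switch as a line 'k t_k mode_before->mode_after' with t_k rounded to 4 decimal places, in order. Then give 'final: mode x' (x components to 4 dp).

1 1.4107 1->0
2 2.9147 0->2
final: 2 1.0052 1.3304

Mode 1: guard c·x = 2.9318 hit at Δt = 1.4107 (t = 1.4107), x⁻ = (3.4025, -6.4184) → reset → x⁺ = (3.4925, -5.9184), jump to mode 0
Mode 0: guard c·x = -0.8144 hit at Δt = 1.5040 (t = 2.9147), x⁻ = (1.3813, 0.0047) → reset → x⁺ = (1.6428, -0.2952), jump to mode 2
Mode 2: flow for 0.6448 to horizon, guard not reached → x = (1.0052, 1.3304)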